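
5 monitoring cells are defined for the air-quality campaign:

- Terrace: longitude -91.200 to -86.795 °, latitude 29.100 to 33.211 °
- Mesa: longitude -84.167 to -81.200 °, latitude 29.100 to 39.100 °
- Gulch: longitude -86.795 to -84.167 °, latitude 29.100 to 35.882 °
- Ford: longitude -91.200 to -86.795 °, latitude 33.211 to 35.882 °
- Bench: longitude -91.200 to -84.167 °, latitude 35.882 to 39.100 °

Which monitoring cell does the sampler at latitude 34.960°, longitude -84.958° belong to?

The point has longitude = -84.958 and latitude = 34.960.
Only Gulch satisfies -86.795 ≤ longitude ≤ -84.167 and 29.100 ≤ latitude ≤ 35.882.

Gulch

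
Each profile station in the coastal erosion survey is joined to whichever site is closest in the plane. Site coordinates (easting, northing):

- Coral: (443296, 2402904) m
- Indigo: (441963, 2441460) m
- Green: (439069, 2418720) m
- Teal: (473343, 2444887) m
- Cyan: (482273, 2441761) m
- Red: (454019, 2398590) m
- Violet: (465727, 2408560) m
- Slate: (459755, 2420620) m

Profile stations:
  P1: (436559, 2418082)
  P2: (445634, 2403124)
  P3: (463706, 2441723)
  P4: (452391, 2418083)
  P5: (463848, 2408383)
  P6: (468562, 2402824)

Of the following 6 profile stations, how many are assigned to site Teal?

1

P1 → Green
P2 → Coral
P3 → Teal
P4 → Slate
P5 → Violet
P6 → Violet
1 of the 6 goes to Teal.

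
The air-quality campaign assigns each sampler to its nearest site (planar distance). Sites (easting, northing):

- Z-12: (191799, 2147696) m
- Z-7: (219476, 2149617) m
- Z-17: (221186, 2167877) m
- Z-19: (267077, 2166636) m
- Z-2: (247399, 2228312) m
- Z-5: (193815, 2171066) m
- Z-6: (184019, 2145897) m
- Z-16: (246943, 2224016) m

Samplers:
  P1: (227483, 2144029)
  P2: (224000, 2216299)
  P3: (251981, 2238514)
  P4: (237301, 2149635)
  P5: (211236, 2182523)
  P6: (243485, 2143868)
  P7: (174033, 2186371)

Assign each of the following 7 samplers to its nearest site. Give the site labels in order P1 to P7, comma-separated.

Z-7, Z-16, Z-2, Z-7, Z-17, Z-7, Z-5

P1 → Z-7 (d²=95337793.00)
P2 → Z-16 (d²=585933338.00)
P3 → Z-2 (d²=125075528.00)
P4 → Z-7 (d²=317730949.00)
P5 → Z-17 (d²=313507816.00)
P6 → Z-7 (d²=609483082.00)
P7 → Z-5 (d²=625570549.00)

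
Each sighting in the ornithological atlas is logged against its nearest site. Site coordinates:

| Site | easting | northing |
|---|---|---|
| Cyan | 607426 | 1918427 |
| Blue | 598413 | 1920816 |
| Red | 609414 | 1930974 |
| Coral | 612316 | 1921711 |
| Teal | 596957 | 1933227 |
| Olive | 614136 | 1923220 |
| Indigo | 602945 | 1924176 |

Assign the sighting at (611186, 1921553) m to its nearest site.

Coral

Squared distances to each site:
Cyan: 23909476.000; Blue: 163692698.000; Red: 91895225.000; Coral: 1301864.000; Teal: 338746717.000; Olive: 11481389.000; Indigo: 74794210.000.
Minimum at Coral.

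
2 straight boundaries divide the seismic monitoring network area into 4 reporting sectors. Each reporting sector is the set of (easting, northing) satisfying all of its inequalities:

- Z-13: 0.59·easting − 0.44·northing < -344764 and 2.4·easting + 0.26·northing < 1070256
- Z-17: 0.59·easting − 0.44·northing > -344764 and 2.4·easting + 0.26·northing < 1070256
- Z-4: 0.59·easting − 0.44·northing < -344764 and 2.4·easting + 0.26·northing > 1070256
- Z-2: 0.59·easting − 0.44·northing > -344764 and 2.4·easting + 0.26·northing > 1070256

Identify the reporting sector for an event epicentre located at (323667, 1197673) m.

Z-2

0.59·323667 − 0.44·1197673 = -336012.590, which is > -344764
2.4·323667 + 0.26·1197673 = 1088195.780, which is > 1070256
This sign pattern matches Z-2.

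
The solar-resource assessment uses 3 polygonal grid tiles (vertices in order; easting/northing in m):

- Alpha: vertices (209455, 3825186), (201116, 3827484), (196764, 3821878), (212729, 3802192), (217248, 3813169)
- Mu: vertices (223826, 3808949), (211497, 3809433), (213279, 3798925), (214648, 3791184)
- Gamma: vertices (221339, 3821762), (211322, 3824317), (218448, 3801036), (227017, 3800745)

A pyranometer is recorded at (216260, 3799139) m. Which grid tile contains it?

Mu

Cast a ray rightward from (216260, 3799139). For each polygon, the edges (by vertex number in listed order) whose endpoints lie on opposite sides of northing = 3799139, where each meets that height, and whether that is right or left of the point:
Alpha: no edge straddles that height → 0 crossings.
Mu: 2–3 at easting≈213242.7 (left), 4–1 at easting≈218757.8 (right) → 1 crossing.
Gamma: no edge straddles that height → 0 crossings.
Only Mu has an odd count, so the point is inside Mu.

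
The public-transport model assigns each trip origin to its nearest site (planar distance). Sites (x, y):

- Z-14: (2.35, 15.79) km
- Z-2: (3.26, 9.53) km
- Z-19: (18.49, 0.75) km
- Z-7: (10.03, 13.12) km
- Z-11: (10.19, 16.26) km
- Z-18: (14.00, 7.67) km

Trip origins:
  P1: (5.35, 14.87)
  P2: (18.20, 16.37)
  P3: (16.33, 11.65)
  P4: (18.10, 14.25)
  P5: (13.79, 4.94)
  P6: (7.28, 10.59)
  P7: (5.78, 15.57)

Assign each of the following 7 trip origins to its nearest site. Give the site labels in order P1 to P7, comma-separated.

Z-14, Z-11, Z-18, Z-18, Z-18, Z-7, Z-14

P1 → Z-14 (d²=9.85)
P2 → Z-11 (d²=64.17)
P3 → Z-18 (d²=21.27)
P4 → Z-18 (d²=60.11)
P5 → Z-18 (d²=7.50)
P6 → Z-7 (d²=13.96)
P7 → Z-14 (d²=11.81)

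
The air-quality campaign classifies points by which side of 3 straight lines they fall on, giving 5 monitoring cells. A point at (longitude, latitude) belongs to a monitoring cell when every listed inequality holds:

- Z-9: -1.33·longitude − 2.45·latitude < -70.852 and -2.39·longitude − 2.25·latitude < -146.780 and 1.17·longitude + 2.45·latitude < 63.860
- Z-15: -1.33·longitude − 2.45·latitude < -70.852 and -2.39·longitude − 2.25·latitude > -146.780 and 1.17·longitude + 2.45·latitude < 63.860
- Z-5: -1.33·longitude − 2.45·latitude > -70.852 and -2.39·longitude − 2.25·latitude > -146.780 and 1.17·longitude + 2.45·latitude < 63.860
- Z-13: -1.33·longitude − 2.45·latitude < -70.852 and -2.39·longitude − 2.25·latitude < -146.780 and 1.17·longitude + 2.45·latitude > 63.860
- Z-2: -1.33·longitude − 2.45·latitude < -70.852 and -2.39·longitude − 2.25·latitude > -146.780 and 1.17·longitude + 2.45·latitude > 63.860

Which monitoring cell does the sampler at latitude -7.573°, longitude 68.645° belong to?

Z-9

-1.33·68.645 − 2.45·-7.573 = -72.744, which is < -70.852
-2.39·68.645 − 2.25·-7.573 = -147.022, which is < -146.780
1.17·68.645 + 2.45·-7.573 = 61.761, which is < 63.860
This sign pattern matches Z-9.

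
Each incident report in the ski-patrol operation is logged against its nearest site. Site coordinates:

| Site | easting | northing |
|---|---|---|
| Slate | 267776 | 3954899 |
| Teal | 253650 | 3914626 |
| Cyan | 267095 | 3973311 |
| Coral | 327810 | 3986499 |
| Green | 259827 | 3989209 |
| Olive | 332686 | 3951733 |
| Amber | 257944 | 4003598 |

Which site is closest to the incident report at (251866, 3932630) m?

Squared distances to each site:
Slate: 749036461.000; Teal: 327326672.000; Cyan: 1886866202.000; Coral: 8669360297.000; Green: 3264560762.000; Olive: 6896797009.000; Amber: 5073399108.000.
Minimum at Teal.

Teal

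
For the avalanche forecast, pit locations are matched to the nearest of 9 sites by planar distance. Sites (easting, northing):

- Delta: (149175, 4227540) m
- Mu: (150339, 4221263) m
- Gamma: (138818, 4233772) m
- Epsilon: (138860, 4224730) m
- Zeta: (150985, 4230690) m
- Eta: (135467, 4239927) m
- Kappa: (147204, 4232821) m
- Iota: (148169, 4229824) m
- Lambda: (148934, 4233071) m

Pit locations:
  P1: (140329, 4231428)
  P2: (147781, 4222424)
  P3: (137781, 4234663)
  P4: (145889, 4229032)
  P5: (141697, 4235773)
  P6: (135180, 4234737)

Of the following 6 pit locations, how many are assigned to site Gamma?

4

P1 → Gamma
P2 → Mu
P3 → Gamma
P4 → Iota
P5 → Gamma
P6 → Gamma
4 of the 6 go to Gamma.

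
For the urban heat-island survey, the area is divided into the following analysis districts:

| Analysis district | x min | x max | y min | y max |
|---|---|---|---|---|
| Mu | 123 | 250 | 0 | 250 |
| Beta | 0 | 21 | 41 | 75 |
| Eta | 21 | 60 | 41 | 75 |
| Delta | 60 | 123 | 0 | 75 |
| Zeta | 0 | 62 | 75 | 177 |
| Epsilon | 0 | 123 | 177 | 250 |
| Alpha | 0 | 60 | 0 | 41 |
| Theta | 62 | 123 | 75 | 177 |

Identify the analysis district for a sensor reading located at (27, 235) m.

Epsilon

The point has x = 27 and y = 235.
Only Epsilon satisfies 0 ≤ x ≤ 123 and 177 ≤ y ≤ 250.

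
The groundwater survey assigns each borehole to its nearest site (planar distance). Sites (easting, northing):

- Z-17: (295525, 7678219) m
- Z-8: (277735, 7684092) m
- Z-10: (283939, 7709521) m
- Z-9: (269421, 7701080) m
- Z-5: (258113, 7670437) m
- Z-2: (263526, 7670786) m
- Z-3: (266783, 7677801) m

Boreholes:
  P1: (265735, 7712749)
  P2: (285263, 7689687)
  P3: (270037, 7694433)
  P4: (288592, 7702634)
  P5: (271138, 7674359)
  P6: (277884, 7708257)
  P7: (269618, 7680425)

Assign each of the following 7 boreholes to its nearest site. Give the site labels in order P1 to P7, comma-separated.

P1 → Z-9 (d²=149752157.00)
P2 → Z-8 (d²=87974809.00)
P3 → Z-9 (d²=44562065.00)
P4 → Z-10 (d²=69081178.00)
P5 → Z-3 (d²=30813389.00)
P6 → Z-10 (d²=38260721.00)
P7 → Z-3 (d²=14922601.00)

Z-9, Z-8, Z-9, Z-10, Z-3, Z-10, Z-3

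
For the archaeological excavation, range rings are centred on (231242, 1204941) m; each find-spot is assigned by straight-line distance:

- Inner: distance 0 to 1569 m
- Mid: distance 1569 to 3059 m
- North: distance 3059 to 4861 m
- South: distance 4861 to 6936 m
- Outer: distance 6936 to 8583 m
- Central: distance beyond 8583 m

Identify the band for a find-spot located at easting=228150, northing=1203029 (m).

Distance = √((228150−231242)² + (1203029−1204941)²) = √(9560464.000 + 3655744.000) = 3635.410 m.
3059 ≤ 3635.410 < 4861 → North.

North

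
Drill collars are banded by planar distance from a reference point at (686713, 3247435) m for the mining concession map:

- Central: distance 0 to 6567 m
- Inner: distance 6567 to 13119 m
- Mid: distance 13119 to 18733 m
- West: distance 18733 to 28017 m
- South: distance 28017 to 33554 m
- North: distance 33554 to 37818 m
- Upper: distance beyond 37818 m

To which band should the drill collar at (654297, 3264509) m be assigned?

Distance = √((654297−686713)² + (3264509−3247435)²) = √(1050797056.000 + 291521476.000) = 36637.665 m.
33554 ≤ 36637.665 < 37818 → North.

North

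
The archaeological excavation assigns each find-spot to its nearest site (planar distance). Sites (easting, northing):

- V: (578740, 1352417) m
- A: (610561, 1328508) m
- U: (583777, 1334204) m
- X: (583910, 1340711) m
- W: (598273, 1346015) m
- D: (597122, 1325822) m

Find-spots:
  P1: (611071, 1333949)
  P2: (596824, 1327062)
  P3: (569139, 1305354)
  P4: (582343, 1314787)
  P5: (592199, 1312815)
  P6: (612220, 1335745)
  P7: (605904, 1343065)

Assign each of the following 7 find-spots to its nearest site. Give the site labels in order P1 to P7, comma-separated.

A, D, U, D, D, A, W

P1 → A (d²=29864581.00)
P2 → D (d²=1626404.00)
P3 → U (d²=1046593544.00)
P4 → D (d²=340190066.00)
P5 → D (d²=193417978.00)
P6 → A (d²=55126450.00)
P7 → W (d²=66934661.00)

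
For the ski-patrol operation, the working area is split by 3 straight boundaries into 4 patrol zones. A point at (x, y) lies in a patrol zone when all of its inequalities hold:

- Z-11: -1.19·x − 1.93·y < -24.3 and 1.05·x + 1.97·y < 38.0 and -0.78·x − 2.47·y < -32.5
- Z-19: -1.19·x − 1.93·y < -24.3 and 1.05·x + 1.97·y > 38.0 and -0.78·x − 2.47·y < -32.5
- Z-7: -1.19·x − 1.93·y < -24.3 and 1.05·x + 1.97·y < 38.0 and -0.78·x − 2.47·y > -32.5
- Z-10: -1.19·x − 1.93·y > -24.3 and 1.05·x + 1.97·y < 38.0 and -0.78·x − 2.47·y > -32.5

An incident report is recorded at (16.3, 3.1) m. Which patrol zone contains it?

Z-7

-1.19·16.3 − 1.93·3.1 = -25.380, which is < -24.3
1.05·16.3 + 1.97·3.1 = 23.222, which is < 38.0
-0.78·16.3 − 2.47·3.1 = -20.371, which is > -32.5
This sign pattern matches Z-7.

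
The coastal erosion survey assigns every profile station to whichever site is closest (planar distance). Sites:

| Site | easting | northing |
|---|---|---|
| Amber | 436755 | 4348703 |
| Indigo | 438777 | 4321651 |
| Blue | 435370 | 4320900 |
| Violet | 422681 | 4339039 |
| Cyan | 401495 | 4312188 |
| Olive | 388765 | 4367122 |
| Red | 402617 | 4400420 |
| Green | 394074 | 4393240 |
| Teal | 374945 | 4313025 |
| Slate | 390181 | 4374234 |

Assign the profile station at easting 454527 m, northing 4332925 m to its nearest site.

Indigo

Squared distances to each site:
Amber: 564789268.000; Indigo: 375165576.000; Blue: 511591274.000; Violet: 1051548712.000; Cyan: 3242416193.000; Olive: 5494075453.000; Red: 7250223125.000; Green: 7292464434.000; Teal: 6729304724.000; Slate: 5846841197.000.
Minimum at Indigo.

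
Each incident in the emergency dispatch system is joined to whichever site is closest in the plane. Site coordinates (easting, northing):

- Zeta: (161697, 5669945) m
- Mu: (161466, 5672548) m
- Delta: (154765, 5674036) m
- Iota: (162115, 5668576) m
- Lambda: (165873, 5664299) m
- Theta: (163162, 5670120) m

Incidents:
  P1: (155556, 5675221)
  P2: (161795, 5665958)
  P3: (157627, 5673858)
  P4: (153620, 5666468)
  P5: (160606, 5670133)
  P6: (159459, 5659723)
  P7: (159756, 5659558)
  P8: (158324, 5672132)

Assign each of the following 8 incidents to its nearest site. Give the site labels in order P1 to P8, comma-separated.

Delta, Iota, Delta, Delta, Zeta, Lambda, Lambda, Mu

P1 → Delta (d²=2029906.00)
P2 → Iota (d²=6956324.00)
P3 → Delta (d²=8222728.00)
P4 → Delta (d²=58585649.00)
P5 → Zeta (d²=1225625.00)
P6 → Lambda (d²=62079172.00)
P7 → Lambda (d²=59894770.00)
P8 → Mu (d²=10045220.00)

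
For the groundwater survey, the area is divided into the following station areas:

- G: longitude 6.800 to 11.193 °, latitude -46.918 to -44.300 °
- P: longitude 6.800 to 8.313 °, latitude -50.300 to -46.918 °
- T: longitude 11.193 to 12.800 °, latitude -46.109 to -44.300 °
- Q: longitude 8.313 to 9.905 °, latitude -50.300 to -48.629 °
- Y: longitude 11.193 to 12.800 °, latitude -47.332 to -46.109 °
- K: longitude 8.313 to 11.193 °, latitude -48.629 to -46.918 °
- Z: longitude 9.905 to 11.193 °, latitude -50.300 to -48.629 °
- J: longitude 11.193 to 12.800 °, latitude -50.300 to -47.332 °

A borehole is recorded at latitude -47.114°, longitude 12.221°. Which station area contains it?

The point has longitude = 12.221 and latitude = -47.114.
Only Y satisfies 11.193 ≤ longitude ≤ 12.800 and -47.332 ≤ latitude ≤ -46.109.

Y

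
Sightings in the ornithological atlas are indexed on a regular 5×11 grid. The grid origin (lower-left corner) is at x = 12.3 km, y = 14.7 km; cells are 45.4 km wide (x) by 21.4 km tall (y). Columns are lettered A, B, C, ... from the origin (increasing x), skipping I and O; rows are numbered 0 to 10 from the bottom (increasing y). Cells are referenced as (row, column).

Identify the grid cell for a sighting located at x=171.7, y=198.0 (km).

(8, D)

Column index: ⌊(171.7 − 12.3) / 45.4⌋ = ⌊3.511⌋ = 3 → column D
Row offset from origin: ⌊(198.0 − 14.7) / 21.4⌋ = ⌊8.565⌋ = 8 → row 8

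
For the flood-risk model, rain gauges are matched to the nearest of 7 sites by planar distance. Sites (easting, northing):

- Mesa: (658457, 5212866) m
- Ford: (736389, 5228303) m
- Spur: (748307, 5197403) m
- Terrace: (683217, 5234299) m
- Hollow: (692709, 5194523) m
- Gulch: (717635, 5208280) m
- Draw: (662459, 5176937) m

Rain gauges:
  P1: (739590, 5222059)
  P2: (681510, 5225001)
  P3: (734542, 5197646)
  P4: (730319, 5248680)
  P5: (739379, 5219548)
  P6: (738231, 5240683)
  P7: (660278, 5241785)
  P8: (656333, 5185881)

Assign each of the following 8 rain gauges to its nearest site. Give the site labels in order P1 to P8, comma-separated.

Ford, Terrace, Spur, Ford, Ford, Ford, Terrace, Draw

P1 → Ford (d²=49233937.00)
P2 → Terrace (d²=89366653.00)
P3 → Spur (d²=189534274.00)
P4 → Ford (d²=452067029.00)
P5 → Ford (d²=85590125.00)
P6 → Ford (d²=156657364.00)
P7 → Terrace (d²=582237917.00)
P8 → Draw (d²=117523012.00)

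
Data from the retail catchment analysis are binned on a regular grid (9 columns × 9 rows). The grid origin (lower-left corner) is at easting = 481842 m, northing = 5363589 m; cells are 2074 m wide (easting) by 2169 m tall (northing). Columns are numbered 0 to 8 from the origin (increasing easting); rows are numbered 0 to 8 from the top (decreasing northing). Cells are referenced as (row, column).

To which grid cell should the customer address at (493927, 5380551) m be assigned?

(1, 5)

Column index: ⌊(493927 − 481842) / 2074⌋ = ⌊5.827⌋ = 5
Row offset from origin: ⌊(5380551 − 5363589) / 2169⌋ = ⌊7.820⌋ = 7 → row 1 (counted from top)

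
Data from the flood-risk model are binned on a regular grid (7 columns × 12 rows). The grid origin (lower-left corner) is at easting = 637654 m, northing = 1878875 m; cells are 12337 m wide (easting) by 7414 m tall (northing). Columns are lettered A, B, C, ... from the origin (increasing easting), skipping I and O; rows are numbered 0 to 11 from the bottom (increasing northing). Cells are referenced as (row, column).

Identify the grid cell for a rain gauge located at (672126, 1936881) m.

(7, C)

Column index: ⌊(672126 − 637654) / 12337⌋ = ⌊2.794⌋ = 2 → column C
Row offset from origin: ⌊(1936881 − 1878875) / 7414⌋ = ⌊7.824⌋ = 7 → row 7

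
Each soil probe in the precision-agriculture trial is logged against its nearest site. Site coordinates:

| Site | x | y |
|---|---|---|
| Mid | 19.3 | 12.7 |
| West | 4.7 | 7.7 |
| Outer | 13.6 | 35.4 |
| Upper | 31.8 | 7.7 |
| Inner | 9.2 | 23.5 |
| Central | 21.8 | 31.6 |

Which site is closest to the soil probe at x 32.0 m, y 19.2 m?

Upper

Squared distances to each site:
Mid: 203.540; West: 877.540; Outer: 601.000; Upper: 132.290; Inner: 538.330; Central: 257.800.
Minimum at Upper.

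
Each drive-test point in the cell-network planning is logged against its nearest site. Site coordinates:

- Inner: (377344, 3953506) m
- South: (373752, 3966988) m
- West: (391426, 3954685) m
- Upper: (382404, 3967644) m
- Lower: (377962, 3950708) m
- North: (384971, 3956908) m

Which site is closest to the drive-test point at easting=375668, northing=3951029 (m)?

Squared distances to each site:
Inner: 8944505.000; South: 258360737.000; West: 261680900.000; Upper: 321431921.000; Lower: 5365477.000; North: 121108450.000.
Minimum at Lower.

Lower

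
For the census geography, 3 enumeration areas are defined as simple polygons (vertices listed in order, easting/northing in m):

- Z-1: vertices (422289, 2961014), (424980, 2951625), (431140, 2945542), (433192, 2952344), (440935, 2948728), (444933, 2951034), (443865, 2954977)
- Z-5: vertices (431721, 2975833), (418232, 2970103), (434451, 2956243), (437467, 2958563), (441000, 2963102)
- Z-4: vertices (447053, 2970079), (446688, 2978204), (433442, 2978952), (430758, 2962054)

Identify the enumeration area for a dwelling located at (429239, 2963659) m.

Cast a ray rightward from (429239, 2963659). For each polygon, the edges (by vertex number in listed order) whose endpoints lie on opposite sides of northing = 2963659, where each meets that height, and whether that is right or left of the point:
Z-1: no edge straddles that height → 0 crossings.
Z-5: 2–3 at easting≈425772.8 (left), 5–1 at easting≈440594.0 (right) → 1 crossing.
Z-4: 3–4 at easting≈431012.9 (right), 4–1 at easting≈434017.0 (right) → 2 crossings.
Only Z-5 has an odd count, so the point is inside Z-5.

Z-5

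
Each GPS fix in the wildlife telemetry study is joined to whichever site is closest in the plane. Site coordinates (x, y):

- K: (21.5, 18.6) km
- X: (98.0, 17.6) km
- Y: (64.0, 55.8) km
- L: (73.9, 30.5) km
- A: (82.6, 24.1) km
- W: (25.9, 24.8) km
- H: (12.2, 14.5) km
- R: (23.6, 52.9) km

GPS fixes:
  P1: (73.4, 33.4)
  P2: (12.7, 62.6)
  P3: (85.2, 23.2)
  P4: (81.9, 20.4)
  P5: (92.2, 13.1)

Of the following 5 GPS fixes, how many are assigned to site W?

0

P1 → L
P2 → R
P3 → A
P4 → A
P5 → X
0 of the 5 go to W.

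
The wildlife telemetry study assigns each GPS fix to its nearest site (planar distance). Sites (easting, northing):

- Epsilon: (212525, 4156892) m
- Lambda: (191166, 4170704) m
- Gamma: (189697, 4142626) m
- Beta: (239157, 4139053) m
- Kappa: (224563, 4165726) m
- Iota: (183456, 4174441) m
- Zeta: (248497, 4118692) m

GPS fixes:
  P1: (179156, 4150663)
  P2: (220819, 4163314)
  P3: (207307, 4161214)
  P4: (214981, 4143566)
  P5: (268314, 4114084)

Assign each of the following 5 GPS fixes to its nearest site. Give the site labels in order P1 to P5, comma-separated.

Gamma, Kappa, Epsilon, Epsilon, Zeta

P1 → Gamma (d²=175706050.00)
P2 → Kappa (d²=19835280.00)
P3 → Epsilon (d²=45907208.00)
P4 → Epsilon (d²=183614212.00)
P5 → Zeta (d²=413947153.00)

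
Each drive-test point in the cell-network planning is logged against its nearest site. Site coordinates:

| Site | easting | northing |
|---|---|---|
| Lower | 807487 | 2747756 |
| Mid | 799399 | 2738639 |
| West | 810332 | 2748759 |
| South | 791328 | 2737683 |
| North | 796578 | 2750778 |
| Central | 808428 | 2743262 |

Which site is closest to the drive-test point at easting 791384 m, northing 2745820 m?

Squared distances to each site:
Lower: 263054705.000; Mid: 115806986.000; West: 367664425.000; South: 66213905.000; North: 51559400.000; Central: 297041300.000.
Minimum at North.

North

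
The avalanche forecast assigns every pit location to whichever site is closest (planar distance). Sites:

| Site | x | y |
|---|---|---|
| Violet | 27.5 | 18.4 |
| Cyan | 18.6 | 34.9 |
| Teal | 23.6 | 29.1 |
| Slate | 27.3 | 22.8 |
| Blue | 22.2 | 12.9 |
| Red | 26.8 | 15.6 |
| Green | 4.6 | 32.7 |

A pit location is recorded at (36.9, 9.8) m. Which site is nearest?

Squared distances to each site:
Violet: 162.320; Cyan: 964.900; Teal: 549.380; Slate: 261.160; Blue: 225.700; Red: 135.650; Green: 1567.700.
Minimum at Red.

Red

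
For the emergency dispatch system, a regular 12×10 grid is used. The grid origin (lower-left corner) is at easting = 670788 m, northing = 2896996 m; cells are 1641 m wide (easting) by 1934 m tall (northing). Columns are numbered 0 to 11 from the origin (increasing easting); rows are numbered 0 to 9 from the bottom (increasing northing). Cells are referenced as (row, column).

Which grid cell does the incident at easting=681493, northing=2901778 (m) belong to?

Column index: ⌊(681493 − 670788) / 1641⌋ = ⌊6.523⌋ = 6
Row offset from origin: ⌊(2901778 − 2896996) / 1934⌋ = ⌊2.473⌋ = 2 → row 2

(2, 6)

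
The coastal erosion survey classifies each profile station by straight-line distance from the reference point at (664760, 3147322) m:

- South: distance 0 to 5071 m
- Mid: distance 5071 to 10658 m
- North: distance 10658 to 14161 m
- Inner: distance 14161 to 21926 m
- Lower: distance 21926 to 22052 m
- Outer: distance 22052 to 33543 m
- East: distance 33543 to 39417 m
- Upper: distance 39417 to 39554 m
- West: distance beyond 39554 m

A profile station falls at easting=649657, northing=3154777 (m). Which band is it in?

Inner

Distance = √((649657−664760)² + (3154777−3147322)²) = √(228100609.000 + 55577025.000) = 16842.732 m.
14161 ≤ 16842.732 < 21926 → Inner.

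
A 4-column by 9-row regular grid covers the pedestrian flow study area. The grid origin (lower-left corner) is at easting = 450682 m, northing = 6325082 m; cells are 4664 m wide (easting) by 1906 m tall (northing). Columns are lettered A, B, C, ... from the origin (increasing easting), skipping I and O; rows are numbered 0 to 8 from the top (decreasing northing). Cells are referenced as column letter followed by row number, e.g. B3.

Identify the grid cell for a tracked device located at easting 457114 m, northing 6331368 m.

B5

Column index: ⌊(457114 − 450682) / 4664⌋ = ⌊1.379⌋ = 1 → column B
Row offset from origin: ⌊(6331368 − 6325082) / 1906⌋ = ⌊3.298⌋ = 3 → row 5 (counted from top)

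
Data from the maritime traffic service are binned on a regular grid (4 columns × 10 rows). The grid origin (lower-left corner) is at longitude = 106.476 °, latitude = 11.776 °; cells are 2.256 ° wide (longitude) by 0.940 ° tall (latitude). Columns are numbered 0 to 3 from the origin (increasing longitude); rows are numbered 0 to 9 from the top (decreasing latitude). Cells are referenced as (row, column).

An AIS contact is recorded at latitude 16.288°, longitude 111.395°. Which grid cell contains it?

Column index: ⌊(111.395 − 106.476) / 2.256⌋ = ⌊2.180⌋ = 2
Row offset from origin: ⌊(16.288 − 11.776) / 0.940⌋ = ⌊4.800⌋ = 4 → row 5 (counted from top)

(5, 2)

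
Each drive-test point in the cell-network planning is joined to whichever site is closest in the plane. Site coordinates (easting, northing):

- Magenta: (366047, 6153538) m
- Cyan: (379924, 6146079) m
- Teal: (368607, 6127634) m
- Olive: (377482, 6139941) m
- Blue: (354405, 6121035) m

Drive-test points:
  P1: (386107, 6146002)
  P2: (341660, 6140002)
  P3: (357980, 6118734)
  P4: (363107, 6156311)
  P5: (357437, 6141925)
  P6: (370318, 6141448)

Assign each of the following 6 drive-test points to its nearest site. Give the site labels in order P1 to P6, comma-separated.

P1 → Cyan (d²=38235418.00)
P2 → Blue (d²=522182114.00)
P3 → Blue (d²=18075226.00)
P4 → Magenta (d²=16333129.00)
P5 → Magenta (d²=208993869.00)
P6 → Olive (d²=53593945.00)

Cyan, Blue, Blue, Magenta, Magenta, Olive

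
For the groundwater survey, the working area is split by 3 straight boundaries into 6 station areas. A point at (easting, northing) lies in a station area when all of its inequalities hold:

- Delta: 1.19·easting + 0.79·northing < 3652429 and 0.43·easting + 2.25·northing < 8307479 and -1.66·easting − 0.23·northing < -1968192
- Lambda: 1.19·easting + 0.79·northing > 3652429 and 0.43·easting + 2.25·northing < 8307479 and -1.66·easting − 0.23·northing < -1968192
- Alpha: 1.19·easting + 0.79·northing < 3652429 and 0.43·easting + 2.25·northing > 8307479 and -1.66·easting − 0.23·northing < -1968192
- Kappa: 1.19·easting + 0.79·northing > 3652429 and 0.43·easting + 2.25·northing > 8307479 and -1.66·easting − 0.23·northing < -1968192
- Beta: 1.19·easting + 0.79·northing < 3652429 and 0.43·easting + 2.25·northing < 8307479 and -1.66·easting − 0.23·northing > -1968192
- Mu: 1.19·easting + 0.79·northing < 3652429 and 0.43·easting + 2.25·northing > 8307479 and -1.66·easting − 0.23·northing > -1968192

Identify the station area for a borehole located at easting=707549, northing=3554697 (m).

1.19·707549 + 0.79·3554697 = 3650193.940, which is < 3652429
0.43·707549 + 2.25·3554697 = 8302314.320, which is < 8307479
-1.66·707549 − 0.23·3554697 = -1992111.650, which is < -1968192
This sign pattern matches Delta.

Delta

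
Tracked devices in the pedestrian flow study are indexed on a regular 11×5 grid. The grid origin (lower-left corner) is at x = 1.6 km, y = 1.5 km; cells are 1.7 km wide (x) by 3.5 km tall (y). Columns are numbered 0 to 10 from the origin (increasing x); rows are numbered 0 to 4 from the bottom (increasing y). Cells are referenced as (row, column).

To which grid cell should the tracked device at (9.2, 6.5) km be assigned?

(1, 4)

Column index: ⌊(9.2 − 1.6) / 1.7⌋ = ⌊4.471⌋ = 4
Row offset from origin: ⌊(6.5 − 1.5) / 3.5⌋ = ⌊1.429⌋ = 1 → row 1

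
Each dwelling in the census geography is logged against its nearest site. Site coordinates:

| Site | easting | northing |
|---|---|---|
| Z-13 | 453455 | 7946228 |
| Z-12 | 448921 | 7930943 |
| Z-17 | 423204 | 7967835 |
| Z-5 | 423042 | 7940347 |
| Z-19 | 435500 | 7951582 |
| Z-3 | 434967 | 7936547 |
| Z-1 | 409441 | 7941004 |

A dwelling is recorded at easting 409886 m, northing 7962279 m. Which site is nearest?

Z-17

Squared distances to each site:
Z-13: 2155892362.000; Z-12: 2505676121.000; Z-17: 208238260.000; Z-5: 654092960.000; Z-19: 770502805.000; Z-3: 1291192385.000; Z-1: 452823650.000.
Minimum at Z-17.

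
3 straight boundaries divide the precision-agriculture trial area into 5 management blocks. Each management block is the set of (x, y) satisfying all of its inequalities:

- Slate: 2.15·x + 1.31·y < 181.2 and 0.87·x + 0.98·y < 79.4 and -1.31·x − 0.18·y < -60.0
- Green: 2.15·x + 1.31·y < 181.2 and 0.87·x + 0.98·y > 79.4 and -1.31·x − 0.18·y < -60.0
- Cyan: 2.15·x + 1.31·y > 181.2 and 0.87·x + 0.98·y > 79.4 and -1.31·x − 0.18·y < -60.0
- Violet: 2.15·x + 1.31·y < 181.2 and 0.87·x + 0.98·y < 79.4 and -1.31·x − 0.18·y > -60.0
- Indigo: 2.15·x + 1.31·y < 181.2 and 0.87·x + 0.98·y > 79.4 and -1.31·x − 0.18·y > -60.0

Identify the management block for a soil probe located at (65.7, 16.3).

Slate

2.15·65.7 + 1.31·16.3 = 162.608, which is < 181.2
0.87·65.7 + 0.98·16.3 = 73.133, which is < 79.4
-1.31·65.7 − 0.18·16.3 = -89.001, which is < -60.0
This sign pattern matches Slate.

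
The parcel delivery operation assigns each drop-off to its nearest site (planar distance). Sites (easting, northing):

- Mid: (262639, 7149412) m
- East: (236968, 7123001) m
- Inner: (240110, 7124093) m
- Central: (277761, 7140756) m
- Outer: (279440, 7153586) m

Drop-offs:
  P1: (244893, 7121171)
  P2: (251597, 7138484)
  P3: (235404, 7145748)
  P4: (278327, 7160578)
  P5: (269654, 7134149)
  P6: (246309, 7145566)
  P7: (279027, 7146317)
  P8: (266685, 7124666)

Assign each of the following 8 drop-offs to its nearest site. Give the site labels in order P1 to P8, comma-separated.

Inner, Mid, Inner, Outer, Central, Mid, Central, Central

P1 → Inner (d²=31415173.00)
P2 → Mid (d²=241346948.00)
P3 → Inner (d²=491085461.00)
P4 → Outer (d²=50126833.00)
P5 → Central (d²=109375898.00)
P6 → Mid (d²=281460616.00)
P7 → Central (d²=32527477.00)
P8 → Central (d²=381565876.00)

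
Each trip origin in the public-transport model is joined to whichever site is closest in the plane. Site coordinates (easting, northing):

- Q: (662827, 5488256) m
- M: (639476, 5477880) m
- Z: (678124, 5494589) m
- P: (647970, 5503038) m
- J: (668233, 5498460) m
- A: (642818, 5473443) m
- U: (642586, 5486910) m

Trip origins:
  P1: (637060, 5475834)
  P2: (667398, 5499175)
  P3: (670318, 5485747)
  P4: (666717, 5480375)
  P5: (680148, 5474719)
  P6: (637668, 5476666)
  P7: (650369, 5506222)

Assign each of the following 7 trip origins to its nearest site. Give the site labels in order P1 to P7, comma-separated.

P1 → M (d²=10023172.00)
P2 → J (d²=1208450.00)
P3 → Q (d²=62410162.00)
P4 → Q (d²=77242261.00)
P5 → Z (d²=398913476.00)
P6 → M (d²=4742660.00)
P7 → P (d²=15893057.00)

M, J, Q, Q, Z, M, P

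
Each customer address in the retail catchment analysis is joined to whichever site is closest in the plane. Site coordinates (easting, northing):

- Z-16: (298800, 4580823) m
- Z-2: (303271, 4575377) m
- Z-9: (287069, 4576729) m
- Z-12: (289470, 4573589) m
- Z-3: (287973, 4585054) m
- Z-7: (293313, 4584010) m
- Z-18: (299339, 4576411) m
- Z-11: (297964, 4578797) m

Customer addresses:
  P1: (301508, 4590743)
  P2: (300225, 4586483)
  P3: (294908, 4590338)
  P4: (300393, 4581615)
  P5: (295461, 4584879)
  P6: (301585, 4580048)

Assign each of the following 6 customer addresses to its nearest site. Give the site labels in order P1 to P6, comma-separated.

P1 → Z-16 (d²=105739664.00)
P2 → Z-16 (d²=34066225.00)
P3 → Z-7 (d²=42587609.00)
P4 → Z-16 (d²=3164913.00)
P5 → Z-7 (d²=5369065.00)
P6 → Z-16 (d²=8356850.00)

Z-16, Z-16, Z-7, Z-16, Z-7, Z-16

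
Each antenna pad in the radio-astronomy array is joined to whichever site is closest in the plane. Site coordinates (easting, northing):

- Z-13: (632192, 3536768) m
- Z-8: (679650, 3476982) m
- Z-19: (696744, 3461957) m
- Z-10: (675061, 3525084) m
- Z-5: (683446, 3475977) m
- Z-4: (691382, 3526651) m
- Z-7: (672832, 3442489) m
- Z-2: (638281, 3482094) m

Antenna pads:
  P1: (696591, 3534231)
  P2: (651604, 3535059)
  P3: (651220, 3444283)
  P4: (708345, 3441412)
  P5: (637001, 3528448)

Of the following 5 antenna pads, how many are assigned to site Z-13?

2

P1 → Z-4
P2 → Z-13
P3 → Z-7
P4 → Z-19
P5 → Z-13
2 of the 5 go to Z-13.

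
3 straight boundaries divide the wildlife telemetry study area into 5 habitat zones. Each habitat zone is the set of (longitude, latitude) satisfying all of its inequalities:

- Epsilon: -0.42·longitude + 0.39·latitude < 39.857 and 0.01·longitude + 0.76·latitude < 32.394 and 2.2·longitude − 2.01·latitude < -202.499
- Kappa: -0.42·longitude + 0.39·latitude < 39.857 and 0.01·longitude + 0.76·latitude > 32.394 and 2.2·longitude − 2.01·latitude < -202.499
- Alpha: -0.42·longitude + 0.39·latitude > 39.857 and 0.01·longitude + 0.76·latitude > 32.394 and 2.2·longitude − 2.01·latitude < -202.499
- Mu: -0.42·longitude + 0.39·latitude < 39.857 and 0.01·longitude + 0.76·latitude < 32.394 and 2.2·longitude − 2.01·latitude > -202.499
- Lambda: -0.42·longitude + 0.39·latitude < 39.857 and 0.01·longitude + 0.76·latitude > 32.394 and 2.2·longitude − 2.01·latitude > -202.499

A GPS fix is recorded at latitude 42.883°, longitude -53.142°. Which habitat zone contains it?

-0.42·-53.142 + 0.39·42.883 = 39.044, which is < 39.857
0.01·-53.142 + 0.76·42.883 = 32.060, which is < 32.394
2.2·-53.142 − 2.01·42.883 = -203.107, which is < -202.499
This sign pattern matches Epsilon.

Epsilon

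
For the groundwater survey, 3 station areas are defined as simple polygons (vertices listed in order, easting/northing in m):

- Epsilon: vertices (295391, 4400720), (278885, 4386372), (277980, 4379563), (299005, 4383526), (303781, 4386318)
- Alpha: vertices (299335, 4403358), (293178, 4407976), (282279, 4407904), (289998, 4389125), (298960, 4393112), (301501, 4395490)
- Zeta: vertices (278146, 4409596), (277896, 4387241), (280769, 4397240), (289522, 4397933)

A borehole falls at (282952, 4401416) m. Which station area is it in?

Cast a ray rightward from (282952, 4401416). For each polygon, the edges (by vertex number in listed order) whose endpoints lie on opposite sides of northing = 4401416, where each meets that height, and whether that is right or left of the point:
Epsilon: no edge straddles that height → 0 crossings.
Alpha: 3–4 at easting≈284945.9 (right), 6–1 at easting≈299869.6 (right) → 2 crossings.
Zeta: 1–2 at easting≈278054.5 (left), 4–1 at easting≈286124.7 (right) → 1 crossing.
Only Zeta has an odd count, so the point is inside Zeta.

Zeta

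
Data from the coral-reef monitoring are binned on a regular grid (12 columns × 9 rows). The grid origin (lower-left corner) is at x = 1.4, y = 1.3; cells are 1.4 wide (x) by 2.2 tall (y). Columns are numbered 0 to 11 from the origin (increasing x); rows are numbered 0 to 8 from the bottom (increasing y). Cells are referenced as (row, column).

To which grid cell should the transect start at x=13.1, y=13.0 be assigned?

(5, 8)

Column index: ⌊(13.1 − 1.4) / 1.4⌋ = ⌊8.357⌋ = 8
Row offset from origin: ⌊(13.0 − 1.3) / 2.2⌋ = ⌊5.318⌋ = 5 → row 5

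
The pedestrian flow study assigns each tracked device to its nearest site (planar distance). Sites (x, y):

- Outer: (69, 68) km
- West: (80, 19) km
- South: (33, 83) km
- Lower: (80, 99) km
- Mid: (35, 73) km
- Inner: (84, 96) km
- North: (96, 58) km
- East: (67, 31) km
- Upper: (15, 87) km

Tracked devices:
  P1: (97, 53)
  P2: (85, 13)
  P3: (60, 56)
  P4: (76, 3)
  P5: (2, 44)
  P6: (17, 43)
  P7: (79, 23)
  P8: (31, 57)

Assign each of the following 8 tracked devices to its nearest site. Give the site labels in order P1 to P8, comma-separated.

North, West, Outer, West, Mid, Mid, West, Mid

P1 → North (d²=26.00)
P2 → West (d²=61.00)
P3 → Outer (d²=225.00)
P4 → West (d²=272.00)
P5 → Mid (d²=1930.00)
P6 → Mid (d²=1224.00)
P7 → West (d²=17.00)
P8 → Mid (d²=272.00)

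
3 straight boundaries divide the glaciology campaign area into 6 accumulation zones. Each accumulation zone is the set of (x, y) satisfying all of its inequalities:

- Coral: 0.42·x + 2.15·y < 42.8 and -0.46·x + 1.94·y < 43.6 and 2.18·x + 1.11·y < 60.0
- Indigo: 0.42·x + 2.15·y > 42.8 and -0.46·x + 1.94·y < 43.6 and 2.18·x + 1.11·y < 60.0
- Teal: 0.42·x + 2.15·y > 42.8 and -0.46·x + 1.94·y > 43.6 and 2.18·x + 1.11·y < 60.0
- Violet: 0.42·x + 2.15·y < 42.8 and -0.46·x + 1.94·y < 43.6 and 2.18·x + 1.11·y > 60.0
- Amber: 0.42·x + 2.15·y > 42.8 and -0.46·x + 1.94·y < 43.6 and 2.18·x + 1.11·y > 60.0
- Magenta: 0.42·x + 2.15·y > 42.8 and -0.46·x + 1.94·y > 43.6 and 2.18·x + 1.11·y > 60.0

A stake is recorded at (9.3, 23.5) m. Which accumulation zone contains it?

0.42·9.3 + 2.15·23.5 = 54.431, which is > 42.8
-0.46·9.3 + 1.94·23.5 = 41.312, which is < 43.6
2.18·9.3 + 1.11·23.5 = 46.359, which is < 60.0
This sign pattern matches Indigo.

Indigo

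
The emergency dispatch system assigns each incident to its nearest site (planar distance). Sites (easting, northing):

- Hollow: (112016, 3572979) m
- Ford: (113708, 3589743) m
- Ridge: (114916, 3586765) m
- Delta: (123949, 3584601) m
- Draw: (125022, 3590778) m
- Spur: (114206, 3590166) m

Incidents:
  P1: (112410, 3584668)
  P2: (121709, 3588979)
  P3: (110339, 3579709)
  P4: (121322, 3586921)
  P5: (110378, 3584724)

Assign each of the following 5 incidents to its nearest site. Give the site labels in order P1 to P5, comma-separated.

P1 → Ridge (d²=10677445.00)
P2 → Draw (d²=14212370.00)
P3 → Hollow (d²=48105229.00)
P4 → Delta (d²=12283529.00)
P5 → Ridge (d²=24759125.00)

Ridge, Draw, Hollow, Delta, Ridge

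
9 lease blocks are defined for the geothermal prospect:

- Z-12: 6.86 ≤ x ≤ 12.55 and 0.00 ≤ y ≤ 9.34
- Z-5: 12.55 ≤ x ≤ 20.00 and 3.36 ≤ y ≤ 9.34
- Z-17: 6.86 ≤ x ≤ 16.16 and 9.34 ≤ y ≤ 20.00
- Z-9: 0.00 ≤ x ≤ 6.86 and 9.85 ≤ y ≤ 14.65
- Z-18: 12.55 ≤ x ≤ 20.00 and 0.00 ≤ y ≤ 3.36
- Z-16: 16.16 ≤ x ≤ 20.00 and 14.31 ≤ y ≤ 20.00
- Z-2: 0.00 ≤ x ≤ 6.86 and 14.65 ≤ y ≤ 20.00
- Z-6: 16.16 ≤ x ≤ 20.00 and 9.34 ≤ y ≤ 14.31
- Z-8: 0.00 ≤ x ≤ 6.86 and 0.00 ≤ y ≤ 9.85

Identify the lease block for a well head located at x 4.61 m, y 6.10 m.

Z-8

The point has x = 4.61 and y = 6.10.
Only Z-8 satisfies 0.00 ≤ x ≤ 6.86 and 0.00 ≤ y ≤ 9.85.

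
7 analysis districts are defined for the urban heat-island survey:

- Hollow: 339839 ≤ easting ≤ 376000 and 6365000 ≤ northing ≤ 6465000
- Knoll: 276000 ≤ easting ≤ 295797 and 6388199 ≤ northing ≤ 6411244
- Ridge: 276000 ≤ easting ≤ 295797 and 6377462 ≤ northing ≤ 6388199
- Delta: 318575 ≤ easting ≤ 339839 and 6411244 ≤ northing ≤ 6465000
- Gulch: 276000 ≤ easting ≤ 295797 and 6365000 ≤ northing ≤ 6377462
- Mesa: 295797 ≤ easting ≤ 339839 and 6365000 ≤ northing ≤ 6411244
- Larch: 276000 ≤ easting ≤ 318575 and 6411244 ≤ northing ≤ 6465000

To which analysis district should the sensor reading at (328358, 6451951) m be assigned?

Delta

The point has easting = 328358 and northing = 6451951.
Only Delta satisfies 318575 ≤ easting ≤ 339839 and 6411244 ≤ northing ≤ 6465000.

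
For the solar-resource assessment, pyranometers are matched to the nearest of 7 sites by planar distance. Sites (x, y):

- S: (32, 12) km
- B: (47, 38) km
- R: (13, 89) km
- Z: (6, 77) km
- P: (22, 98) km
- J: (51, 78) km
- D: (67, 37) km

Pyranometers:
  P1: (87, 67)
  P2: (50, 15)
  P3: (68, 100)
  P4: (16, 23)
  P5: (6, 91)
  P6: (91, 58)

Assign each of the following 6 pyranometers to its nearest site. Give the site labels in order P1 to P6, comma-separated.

D, S, J, S, R, D

P1 → D (d²=1300.00)
P2 → S (d²=333.00)
P3 → J (d²=773.00)
P4 → S (d²=377.00)
P5 → R (d²=53.00)
P6 → D (d²=1017.00)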